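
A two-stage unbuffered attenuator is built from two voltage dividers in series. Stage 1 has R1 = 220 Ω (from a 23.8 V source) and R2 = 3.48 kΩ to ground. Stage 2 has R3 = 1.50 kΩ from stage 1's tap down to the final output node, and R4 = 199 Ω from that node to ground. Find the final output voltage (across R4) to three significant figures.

Stage 2 presents R3+R4 = 1699 Ω as a load on stage 1's tap.
Stage 1's lower leg becomes R2‖(R3+R4) = 1142 Ω, so V_mid = 23.8 × 1142/1362 = 19.95 V.
Stage 2 is itself unloaded: V_out = V_mid × R4/(R3+R4) = 19.95 × 199/1699 = 2.34 V.

V_out ≈ 2.34 V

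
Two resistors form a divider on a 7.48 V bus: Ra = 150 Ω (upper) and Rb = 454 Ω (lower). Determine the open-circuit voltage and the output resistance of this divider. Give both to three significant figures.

V_th = 5.62 V, R_th = 113 Ω

V_th is the open-circuit tap voltage: 7.48 × 454/(150 + 454) = 5.62 V.
With the supply zeroed, Ra and Rb appear in parallel from the tap: R_th = Ra‖Rb = (150 × 454)/604.0 = 113 Ω.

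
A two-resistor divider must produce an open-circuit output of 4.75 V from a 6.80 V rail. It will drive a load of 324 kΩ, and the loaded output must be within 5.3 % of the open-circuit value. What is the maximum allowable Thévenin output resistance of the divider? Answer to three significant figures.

R_th ≤ 18.1 kΩ

Loading drop = R_th/(R_th + R_L) ≤ 0.0530, so R_th ≤ R_L · ε/(1−ε) = 324 kΩ × 0.0530/0.9470 = 18.1 kΩ.
(Any R1, R2 with R2/(R1+R2) = 0.699 and R1‖R2 ≤ 18.1 kΩ will meet the spec.)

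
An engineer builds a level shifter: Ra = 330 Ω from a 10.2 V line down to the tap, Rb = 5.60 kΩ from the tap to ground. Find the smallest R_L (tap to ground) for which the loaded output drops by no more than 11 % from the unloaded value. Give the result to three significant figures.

R_L(min) ≈ 2.52 kΩ

Output resistance R_th = Ra‖Rb = (330 × 5600)/5930 = 311.6 Ω.
The fractional drop is R_th/(R_th + R_L); requiring this ≤ 0.110 gives R_L ≥ R_th(1/0.110 − 1) = 311.6 × 8.091 = 2.52 kΩ.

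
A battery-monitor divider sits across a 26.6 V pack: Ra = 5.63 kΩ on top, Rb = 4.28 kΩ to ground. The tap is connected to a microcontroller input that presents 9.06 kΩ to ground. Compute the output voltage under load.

V_out ≈ 9.06 V

The load sits in parallel with Rb: Rb‖R_L = (4.28 × 9.06) / (4.28 + 9.06) = 2.907 kΩ.
V_out = 26.6 × 2.907 / (5.63 + 2.907) = 26.6 × 2.907/8.537 = 9.06 V.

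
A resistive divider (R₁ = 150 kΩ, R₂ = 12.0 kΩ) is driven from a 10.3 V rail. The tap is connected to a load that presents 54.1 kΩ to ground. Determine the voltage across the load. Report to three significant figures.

V_out ≈ 0.633 V

The load sits in parallel with R₂: R₂‖R_L = (12.0 × 54.1) / (12.0 + 54.1) = 9.821 kΩ.
V_out = 10.3 × 9.821 / (150 + 9.821) = 10.3 × 9.821/159.8 = 0.633 V.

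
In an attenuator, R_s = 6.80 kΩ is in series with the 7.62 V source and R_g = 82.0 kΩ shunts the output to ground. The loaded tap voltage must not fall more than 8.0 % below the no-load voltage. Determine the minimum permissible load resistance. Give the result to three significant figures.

Output resistance R_th = R_s‖R_g = (6.80 × 82.0)/88.80 = 6.279 kΩ.
The fractional drop is R_th/(R_th + R_L); requiring this ≤ 0.0800 gives R_L ≥ R_th(1/0.0800 − 1) = 6.279 × 11.50 = 72.2 kΩ.

R_L(min) ≈ 72.2 kΩ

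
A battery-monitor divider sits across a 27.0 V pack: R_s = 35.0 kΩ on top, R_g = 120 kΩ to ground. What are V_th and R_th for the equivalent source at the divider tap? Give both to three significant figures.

V_th is the open-circuit tap voltage: 27.0 × 120/(35.0 + 120) = 20.9 V.
With the supply zeroed, R_s and R_g appear in parallel from the tap: R_th = R_s‖R_g = (35.0 × 120)/155.0 = 27.1 kΩ.

V_th = 20.9 V, R_th = 27.1 kΩ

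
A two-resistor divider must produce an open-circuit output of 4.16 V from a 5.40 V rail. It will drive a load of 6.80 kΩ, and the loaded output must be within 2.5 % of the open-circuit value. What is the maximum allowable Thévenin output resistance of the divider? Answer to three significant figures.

R_th ≤ 174 Ω

Loading drop = R_th/(R_th + R_L) ≤ 0.0250, so R_th ≤ R_L · ε/(1−ε) = 6.80 kΩ × 0.0250/0.9750 = 174 Ω.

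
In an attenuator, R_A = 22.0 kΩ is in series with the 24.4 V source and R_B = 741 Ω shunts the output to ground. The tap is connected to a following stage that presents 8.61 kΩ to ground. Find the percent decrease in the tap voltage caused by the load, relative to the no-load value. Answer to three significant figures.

The divider's output (Thévenin) resistance is R_A‖R_B = 716.9 Ω.
Fractional drop under load = R_th/(R_th + R_L) = 716.9 / (716.9 + 8610) = 0.07686.
So the output falls by 7.69 %.

7.69 %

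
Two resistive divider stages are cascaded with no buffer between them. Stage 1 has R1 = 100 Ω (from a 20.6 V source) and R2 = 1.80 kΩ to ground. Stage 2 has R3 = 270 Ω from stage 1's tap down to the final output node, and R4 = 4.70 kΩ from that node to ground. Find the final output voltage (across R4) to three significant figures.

Stage 2 presents R3+R4 = 4970 Ω as a load on stage 1's tap.
Stage 1's lower leg becomes R2‖(R3+R4) = 1321 Ω, so V_mid = 20.6 × 1321/1421 = 19.15 V.
Stage 2 is itself unloaded: V_out = V_mid × R4/(R3+R4) = 19.15 × 4700/4970 = 18.1 V.

V_out ≈ 18.1 V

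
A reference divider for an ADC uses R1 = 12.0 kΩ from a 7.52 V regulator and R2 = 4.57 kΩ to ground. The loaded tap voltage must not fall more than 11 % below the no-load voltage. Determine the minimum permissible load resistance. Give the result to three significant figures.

R_L(min) ≈ 26.8 kΩ

Output resistance R_th = R1‖R2 = (12.0 × 4.57)/16.57 = 3.310 kΩ.
The fractional drop is R_th/(R_th + R_L); requiring this ≤ 0.110 gives R_L ≥ R_th(1/0.110 − 1) = 3.310 × 8.091 = 26.8 kΩ.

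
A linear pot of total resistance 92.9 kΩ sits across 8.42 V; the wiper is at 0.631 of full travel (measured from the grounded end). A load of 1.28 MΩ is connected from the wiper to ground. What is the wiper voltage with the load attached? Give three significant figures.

V ≈ 5.22 V

The wiper splits the pot into (1−α)R = 34.28 kΩ above and αR = 58.62 kΩ below.
Lower section ‖ load = 56.05 kΩ.
V_wiper = 8.42 × 56.05/(34.28 + 56.05) = 5.22 V.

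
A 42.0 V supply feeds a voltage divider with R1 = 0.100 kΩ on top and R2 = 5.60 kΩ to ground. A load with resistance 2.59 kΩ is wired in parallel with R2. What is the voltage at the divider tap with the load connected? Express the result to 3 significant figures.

The load sits in parallel with R2: R2‖R_L = (5600 × 2590) / (5600 + 2590) = 1771 Ω.
V_out = 42.0 × 1771 / (100 + 1771) = 42.0 × 1771/1871 = 39.8 V.

V_out ≈ 39.8 V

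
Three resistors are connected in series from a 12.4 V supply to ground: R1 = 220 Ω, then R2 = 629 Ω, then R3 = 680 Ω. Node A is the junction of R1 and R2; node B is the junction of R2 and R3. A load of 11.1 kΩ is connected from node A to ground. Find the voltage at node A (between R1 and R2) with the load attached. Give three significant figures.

Below node A the series string R2+R3 = 1309 Ω sits in parallel with the 11100 Ω load: 1171 Ω.
V_A = 12.4 × 1171/(220 + 1171) = 10.4 V.

V ≈ 10.4 V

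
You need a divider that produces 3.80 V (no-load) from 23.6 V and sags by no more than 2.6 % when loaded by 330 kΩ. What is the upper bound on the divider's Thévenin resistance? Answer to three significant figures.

R_th ≤ 8.81 kΩ

Loading drop = R_th/(R_th + R_L) ≤ 0.0260, so R_th ≤ R_L · ε/(1−ε) = 330 kΩ × 0.0260/0.9740 = 8.81 kΩ.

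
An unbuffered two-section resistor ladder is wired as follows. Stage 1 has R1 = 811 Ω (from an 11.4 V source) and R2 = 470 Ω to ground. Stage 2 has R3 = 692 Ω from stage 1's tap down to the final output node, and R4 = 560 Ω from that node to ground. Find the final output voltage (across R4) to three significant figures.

V_out ≈ 1.51 V

Stage 2 presents R3+R4 = 1252 Ω as a load on stage 1's tap.
Stage 1's lower leg becomes R2‖(R3+R4) = 341.7 Ω, so V_mid = 11.4 × 341.7/1153 = 3.379 V.
Stage 2 is itself unloaded: V_out = V_mid × R4/(R3+R4) = 3.379 × 560/1252 = 1.51 V.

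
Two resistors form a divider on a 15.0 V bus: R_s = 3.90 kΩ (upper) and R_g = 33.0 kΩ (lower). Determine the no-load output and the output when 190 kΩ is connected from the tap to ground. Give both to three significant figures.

Open-circuit: V = 15.0 × 33.0/(3.90 + 33.0) = 13.4 V.
With the load, R_g becomes R_g‖R_L = 28.12 kΩ, so V = 15.0 × 28.12/32.02 = 13.2 V.

Unloaded: 13.4 V; loaded: 13.2 V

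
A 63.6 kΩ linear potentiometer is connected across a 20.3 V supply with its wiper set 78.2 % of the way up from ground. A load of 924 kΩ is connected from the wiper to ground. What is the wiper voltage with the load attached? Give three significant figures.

V ≈ 15.7 V

The wiper splits the pot into (1−α)R = 13.86 kΩ above and αR = 49.74 kΩ below.
Lower section ‖ load = 47.19 kΩ.
V_wiper = 20.3 × 47.19/(13.86 + 47.19) = 15.7 V.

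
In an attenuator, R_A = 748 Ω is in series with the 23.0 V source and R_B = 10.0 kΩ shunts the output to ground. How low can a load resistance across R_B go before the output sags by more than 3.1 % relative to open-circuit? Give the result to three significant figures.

R_L(min) ≈ 21.8 kΩ

Output resistance R_th = R_A‖R_B = (748 × 10000)/10750 = 695.9 Ω.
The fractional drop is R_th/(R_th + R_L); requiring this ≤ 0.0310 gives R_L ≥ R_th(1/0.0310 − 1) = 695.9 × 31.26 = 21.8 kΩ.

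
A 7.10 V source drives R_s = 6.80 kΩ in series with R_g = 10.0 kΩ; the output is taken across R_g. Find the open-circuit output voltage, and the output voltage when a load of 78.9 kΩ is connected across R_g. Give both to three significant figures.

Open-circuit: V = 7.10 × 10.0/(6.80 + 10.0) = 4.23 V.
With the load, R_g becomes R_g‖R_L = 8.875 kΩ, so V = 7.10 × 8.875/15.68 = 4.02 V.

Unloaded: 4.23 V; loaded: 4.02 V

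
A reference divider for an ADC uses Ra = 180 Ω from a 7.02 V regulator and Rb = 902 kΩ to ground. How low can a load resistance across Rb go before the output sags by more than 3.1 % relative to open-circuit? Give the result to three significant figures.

Output resistance R_th = Ra‖Rb = (180 × 902000)/902200 = 180.0 Ω.
The fractional drop is R_th/(R_th + R_L); requiring this ≤ 0.0310 gives R_L ≥ R_th(1/0.0310 − 1) = 180.0 × 31.26 = 5.63 kΩ.

R_L(min) ≈ 5.63 kΩ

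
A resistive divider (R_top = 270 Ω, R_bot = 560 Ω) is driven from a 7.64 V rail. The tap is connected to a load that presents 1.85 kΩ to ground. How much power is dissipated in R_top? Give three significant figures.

P ≈ 32.2 mW

Total resistance from the source is R_top + (R_bot‖R_L) = 699.9 Ω, so I = 7.64/699.9 Ω = 10.92 mA.
P = I²·R_top = (10.92 mA)² × 270 Ω = 32.2 mW.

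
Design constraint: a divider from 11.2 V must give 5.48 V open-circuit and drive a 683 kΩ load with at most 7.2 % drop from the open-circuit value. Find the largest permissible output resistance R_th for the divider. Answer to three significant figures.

Loading drop = R_th/(R_th + R_L) ≤ 0.0720, so R_th ≤ R_L · ε/(1−ε) = 683 kΩ × 0.0720/0.9280 = 53.0 kΩ.
(Any R1, R2 with R2/(R1+R2) = 0.489 and R1‖R2 ≤ 53.0 kΩ will meet the spec.)

R_th ≤ 53.0 kΩ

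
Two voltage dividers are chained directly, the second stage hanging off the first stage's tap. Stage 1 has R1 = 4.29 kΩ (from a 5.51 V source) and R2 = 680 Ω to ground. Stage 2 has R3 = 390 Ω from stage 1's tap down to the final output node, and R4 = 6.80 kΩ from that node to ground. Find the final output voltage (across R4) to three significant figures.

Stage 2 presents R3+R4 = 7190 Ω as a load on stage 1's tap.
Stage 1's lower leg becomes R2‖(R3+R4) = 621.2 Ω, so V_mid = 5.51 × 621.2/4911 = 0.6970 V.
Stage 2 is itself unloaded: V_out = V_mid × R4/(R3+R4) = 0.6970 × 6800/7190 = 0.659 V.

V_out ≈ 0.659 V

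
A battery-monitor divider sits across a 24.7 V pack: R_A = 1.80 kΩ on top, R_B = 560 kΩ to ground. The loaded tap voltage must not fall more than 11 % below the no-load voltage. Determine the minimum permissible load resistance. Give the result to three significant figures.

R_L(min) ≈ 14.5 kΩ

Output resistance R_th = R_A‖R_B = (1.80 × 560)/561.8 = 1.794 kΩ.
The fractional drop is R_th/(R_th + R_L); requiring this ≤ 0.110 gives R_L ≥ R_th(1/0.110 − 1) = 1.794 × 8.091 = 14.5 kΩ.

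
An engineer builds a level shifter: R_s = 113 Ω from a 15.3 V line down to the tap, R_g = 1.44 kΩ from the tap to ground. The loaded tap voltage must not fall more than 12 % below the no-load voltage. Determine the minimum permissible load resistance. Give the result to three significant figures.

Output resistance R_th = R_s‖R_g = (113 × 1440)/1553 = 104.8 Ω.
The fractional drop is R_th/(R_th + R_L); requiring this ≤ 0.120 gives R_L ≥ R_th(1/0.120 − 1) = 104.8 × 7.333 = 768 Ω.

R_L(min) ≈ 768 Ω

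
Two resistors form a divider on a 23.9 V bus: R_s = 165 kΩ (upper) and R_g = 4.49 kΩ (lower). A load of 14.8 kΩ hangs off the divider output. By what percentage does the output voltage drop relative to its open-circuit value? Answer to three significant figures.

The divider's output (Thévenin) resistance is R_s‖R_g = 4.371 kΩ.
Fractional drop under load = R_th/(R_th + R_L) = 4.371 / (4.371 + 14.8) = 0.2280.
So the output falls by 22.8 %.

22.8 %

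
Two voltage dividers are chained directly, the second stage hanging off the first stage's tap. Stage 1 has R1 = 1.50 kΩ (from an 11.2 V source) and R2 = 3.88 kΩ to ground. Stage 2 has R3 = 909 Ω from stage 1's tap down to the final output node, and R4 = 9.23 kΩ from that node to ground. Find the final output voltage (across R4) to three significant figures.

V_out ≈ 6.64 V

Stage 2 presents R3+R4 = 10140 Ω as a load on stage 1's tap.
Stage 1's lower leg becomes R2‖(R3+R4) = 2806 Ω, so V_mid = 11.2 × 2806/4306 = 7.299 V.
Stage 2 is itself unloaded: V_out = V_mid × R4/(R3+R4) = 7.299 × 9230/10140 = 6.64 V.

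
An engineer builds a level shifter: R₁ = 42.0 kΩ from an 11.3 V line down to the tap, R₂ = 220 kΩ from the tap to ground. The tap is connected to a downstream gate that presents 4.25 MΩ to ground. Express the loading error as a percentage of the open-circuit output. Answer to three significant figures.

0.823 %

The divider's output (Thévenin) resistance is R₁‖R₂ = 35.27 kΩ.
Fractional drop under load = R_th/(R_th + R_L) = 35.27 / (35.27 + 4250) = 0.008230.
So the output falls by 0.823 %.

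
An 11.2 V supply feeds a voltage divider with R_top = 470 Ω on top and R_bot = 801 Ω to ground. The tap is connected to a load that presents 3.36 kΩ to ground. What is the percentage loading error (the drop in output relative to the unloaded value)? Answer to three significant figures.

Unloaded V = 11.2 × 801/1271 = 7.0584 V.
Loaded: R_bot‖R_L = 646.8 Ω, giving V = 11.2 × 646.8/1117 = 6.4866 V.
Drop = (7.0584 − 6.4866) / 7.0584 = 8.10 %.

8.10 %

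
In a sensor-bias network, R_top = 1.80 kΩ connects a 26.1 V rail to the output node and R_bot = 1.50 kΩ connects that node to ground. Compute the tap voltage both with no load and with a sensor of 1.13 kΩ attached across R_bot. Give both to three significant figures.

Open-circuit: V = 26.1 × 1.50/(1.80 + 1.50) = 11.9 V.
With the load, R_bot becomes R_bot‖R_L = 0.6445 kΩ, so V = 26.1 × 0.6445/2.444 = 6.88 V.

Unloaded: 11.9 V; loaded: 6.88 V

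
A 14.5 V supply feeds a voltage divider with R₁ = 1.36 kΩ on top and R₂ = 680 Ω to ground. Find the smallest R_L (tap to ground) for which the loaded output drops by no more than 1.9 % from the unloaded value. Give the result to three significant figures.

Output resistance R_th = R₁‖R₂ = (1360 × 680)/2040 = 453.3 Ω.
The fractional drop is R_th/(R_th + R_L); requiring this ≤ 0.0190 gives R_L ≥ R_th(1/0.0190 − 1) = 453.3 × 51.63 = 23.4 kΩ.

R_L(min) ≈ 23.4 kΩ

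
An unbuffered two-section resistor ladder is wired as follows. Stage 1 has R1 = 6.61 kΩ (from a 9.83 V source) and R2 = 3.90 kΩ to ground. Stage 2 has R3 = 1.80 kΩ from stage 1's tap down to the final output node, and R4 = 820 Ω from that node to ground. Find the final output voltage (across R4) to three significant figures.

Stage 2 presents R3+R4 = 2620 Ω as a load on stage 1's tap.
Stage 1's lower leg becomes R2‖(R3+R4) = 1567 Ω, so V_mid = 9.83 × 1567/8177 = 1.884 V.
Stage 2 is itself unloaded: V_out = V_mid × R4/(R3+R4) = 1.884 × 820/2620 = 0.590 V.

V_out ≈ 0.590 V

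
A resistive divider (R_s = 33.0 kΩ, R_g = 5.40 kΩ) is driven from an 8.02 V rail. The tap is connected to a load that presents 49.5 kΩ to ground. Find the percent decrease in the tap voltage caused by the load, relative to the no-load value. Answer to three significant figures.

8.57 %

The divider's output (Thévenin) resistance is R_s‖R_g = 4.641 kΩ.
Fractional drop under load = R_th/(R_th + R_L) = 4.641 / (4.641 + 49.5) = 0.08571.
So the output falls by 8.57 %.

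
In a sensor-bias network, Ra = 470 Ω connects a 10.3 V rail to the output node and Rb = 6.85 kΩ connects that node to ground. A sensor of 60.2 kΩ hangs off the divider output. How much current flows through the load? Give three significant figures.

Rb‖R_L = 6150 Ω; V_out = 10.3 × 6150/6620 = 9.569 V.
I_L = V_out / R_L = 9.569 / 60.2 kΩ = 0.159 mA.

I_L ≈ 0.159 mA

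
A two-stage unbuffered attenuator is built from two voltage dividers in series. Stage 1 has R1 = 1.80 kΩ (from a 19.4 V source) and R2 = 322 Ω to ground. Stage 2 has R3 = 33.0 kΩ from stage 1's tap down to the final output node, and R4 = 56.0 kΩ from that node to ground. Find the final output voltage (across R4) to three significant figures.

Stage 2 presents R3+R4 = 89000 Ω as a load on stage 1's tap.
Stage 1's lower leg becomes R2‖(R3+R4) = 320.8 Ω, so V_mid = 19.4 × 320.8/2121 = 2.935 V.
Stage 2 is itself unloaded: V_out = V_mid × R4/(R3+R4) = 2.935 × 56000/89000 = 1.85 V.

V_out ≈ 1.85 V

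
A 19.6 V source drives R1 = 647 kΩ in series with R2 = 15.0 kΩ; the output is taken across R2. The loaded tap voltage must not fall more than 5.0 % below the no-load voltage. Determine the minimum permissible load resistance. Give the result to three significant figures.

Output resistance R_th = R1‖R2 = (647 × 15.0)/662.0 = 14.66 kΩ.
The fractional drop is R_th/(R_th + R_L); requiring this ≤ 0.0500 gives R_L ≥ R_th(1/0.0500 − 1) = 14.66 × 19.00 = 279 kΩ.

R_L(min) ≈ 279 kΩ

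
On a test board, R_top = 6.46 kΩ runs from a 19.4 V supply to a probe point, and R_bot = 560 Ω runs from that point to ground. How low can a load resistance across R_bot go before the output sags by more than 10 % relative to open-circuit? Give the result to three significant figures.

R_L(min) ≈ 4.64 kΩ

Output resistance R_th = R_top‖R_bot = (6460 × 560)/7020 = 515.3 Ω.
The fractional drop is R_th/(R_th + R_L); requiring this ≤ 0.100 gives R_L ≥ R_th(1/0.100 − 1) = 515.3 × 9.000 = 4.64 kΩ.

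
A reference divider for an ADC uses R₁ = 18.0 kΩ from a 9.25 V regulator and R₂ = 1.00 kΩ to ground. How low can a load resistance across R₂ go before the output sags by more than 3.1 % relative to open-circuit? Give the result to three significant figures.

R_L(min) ≈ 29.6 kΩ

Output resistance R_th = R₁‖R₂ = (18000 × 1000)/19000 = 947.4 Ω.
The fractional drop is R_th/(R_th + R_L); requiring this ≤ 0.0310 gives R_L ≥ R_th(1/0.0310 − 1) = 947.4 × 31.26 = 29.6 kΩ.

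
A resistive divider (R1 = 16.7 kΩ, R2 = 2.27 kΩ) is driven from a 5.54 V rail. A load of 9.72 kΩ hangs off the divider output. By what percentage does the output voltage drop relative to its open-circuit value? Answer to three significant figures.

The divider's output (Thévenin) resistance is R1‖R2 = 1.998 kΩ.
Fractional drop under load = R_th/(R_th + R_L) = 1.998 / (1.998 + 9.72) = 0.1705.
So the output falls by 17.1 %.

17.1 %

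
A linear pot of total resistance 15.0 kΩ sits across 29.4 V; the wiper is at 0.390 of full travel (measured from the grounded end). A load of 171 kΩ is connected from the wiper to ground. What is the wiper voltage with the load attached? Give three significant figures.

V ≈ 11.2 V

The wiper splits the pot into (1−α)R = 9.150 kΩ above and αR = 5.850 kΩ below.
Lower section ‖ load = 5.656 kΩ.
V_wiper = 29.4 × 5.656/(9.150 + 5.656) = 11.2 V.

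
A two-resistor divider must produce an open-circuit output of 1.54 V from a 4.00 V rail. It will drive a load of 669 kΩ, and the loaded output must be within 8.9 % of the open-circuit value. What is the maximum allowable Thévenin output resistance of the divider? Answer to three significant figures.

Loading drop = R_th/(R_th + R_L) ≤ 0.0890, so R_th ≤ R_L · ε/(1−ε) = 669 kΩ × 0.0890/0.9110 = 65.4 kΩ.

R_th ≤ 65.4 kΩ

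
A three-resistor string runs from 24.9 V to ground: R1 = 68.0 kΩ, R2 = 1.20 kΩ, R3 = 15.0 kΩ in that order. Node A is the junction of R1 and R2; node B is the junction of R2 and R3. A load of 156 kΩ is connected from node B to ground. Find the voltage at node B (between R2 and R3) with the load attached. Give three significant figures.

At node B, R3 is in parallel with the load: R3‖R_L = 13.68 kΩ.
Below node A the resistance is R2 + (R3‖R_L) = 14.88 kΩ, so V_A = 24.9 × 14.88/82.88 = 4.472 V.
Then V_B = V_A × (R3‖R_L)/(R2 + R3‖R_L) = 4.472 × 13.68/14.88 = 4.11 V.

V ≈ 4.11 V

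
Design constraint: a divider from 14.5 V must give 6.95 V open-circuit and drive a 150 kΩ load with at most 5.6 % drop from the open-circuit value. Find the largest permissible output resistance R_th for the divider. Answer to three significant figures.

Loading drop = R_th/(R_th + R_L) ≤ 0.0560, so R_th ≤ R_L · ε/(1−ε) = 150 kΩ × 0.0560/0.9440 = 8.90 kΩ.
(Any R1, R2 with R2/(R1+R2) = 0.479 and R1‖R2 ≤ 8.90 kΩ will meet the spec.)

R_th ≤ 8.90 kΩ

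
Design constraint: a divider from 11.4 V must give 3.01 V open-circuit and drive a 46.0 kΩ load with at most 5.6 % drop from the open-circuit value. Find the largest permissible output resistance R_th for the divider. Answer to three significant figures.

Loading drop = R_th/(R_th + R_L) ≤ 0.0560, so R_th ≤ R_L · ε/(1−ε) = 46.0 kΩ × 0.0560/0.9440 = 2.73 kΩ.

R_th ≤ 2.73 kΩ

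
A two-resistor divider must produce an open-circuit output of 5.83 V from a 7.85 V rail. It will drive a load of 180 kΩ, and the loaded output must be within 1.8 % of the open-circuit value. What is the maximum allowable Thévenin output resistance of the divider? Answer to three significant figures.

R_th ≤ 3.30 kΩ

Loading drop = R_th/(R_th + R_L) ≤ 0.0180, so R_th ≤ R_L · ε/(1−ε) = 180 kΩ × 0.0180/0.9820 = 3.30 kΩ.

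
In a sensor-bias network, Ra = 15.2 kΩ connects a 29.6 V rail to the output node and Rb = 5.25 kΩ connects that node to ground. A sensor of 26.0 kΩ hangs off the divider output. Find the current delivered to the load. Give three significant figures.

I_L ≈ 0.254 mA

Rb‖R_L = 4.368 kΩ; V_out = 29.6 × 4.368/19.57 = 6.607 V.
I_L = V_out / R_L = 6.607 / 26.0 kΩ = 0.254 mA.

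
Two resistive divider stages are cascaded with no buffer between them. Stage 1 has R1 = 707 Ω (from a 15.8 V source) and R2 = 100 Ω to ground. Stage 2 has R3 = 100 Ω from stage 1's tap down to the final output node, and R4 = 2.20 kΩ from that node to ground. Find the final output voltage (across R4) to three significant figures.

V_out ≈ 1.80 V

Stage 2 presents R3+R4 = 2300 Ω as a load on stage 1's tap.
Stage 1's lower leg becomes R2‖(R3+R4) = 95.83 Ω, so V_mid = 15.8 × 95.83/802.8 = 1.886 V.
Stage 2 is itself unloaded: V_out = V_mid × R4/(R3+R4) = 1.886 × 2200/2300 = 1.80 V.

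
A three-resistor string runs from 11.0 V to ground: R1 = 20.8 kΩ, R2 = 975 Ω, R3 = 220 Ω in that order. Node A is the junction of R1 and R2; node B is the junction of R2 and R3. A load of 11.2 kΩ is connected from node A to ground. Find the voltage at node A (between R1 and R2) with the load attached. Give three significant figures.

Below node A the series string R2+R3 = 1195 Ω sits in parallel with the 11200 Ω load: 1080 Ω.
V_A = 11.0 × 1080/(20800 + 1080) = 0.543 V.

V ≈ 0.543 V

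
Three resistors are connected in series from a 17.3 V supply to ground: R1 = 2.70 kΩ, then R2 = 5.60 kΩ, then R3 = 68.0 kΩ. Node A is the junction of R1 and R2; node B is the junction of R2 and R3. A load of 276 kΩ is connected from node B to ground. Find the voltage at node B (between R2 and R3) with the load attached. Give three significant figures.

At node B, R3 is in parallel with the load: R3‖R_L = 54.56 kΩ.
Below node A the resistance is R2 + (R3‖R_L) = 60.16 kΩ, so V_A = 17.3 × 60.16/62.86 = 16.56 V.
Then V_B = V_A × (R3‖R_L)/(R2 + R3‖R_L) = 16.56 × 54.56/60.16 = 15.0 V.

V ≈ 15.0 V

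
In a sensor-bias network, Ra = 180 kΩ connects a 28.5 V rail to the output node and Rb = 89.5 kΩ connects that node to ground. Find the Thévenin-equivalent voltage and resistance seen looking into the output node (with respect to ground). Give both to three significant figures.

V_th = 9.46 V, R_th = 59.8 kΩ

V_th is the open-circuit tap voltage: 28.5 × 89.5/(180 + 89.5) = 9.46 V.
With the supply zeroed, Ra and Rb appear in parallel from the tap: R_th = Ra‖Rb = (180 × 89.5)/269.5 = 59.8 kΩ.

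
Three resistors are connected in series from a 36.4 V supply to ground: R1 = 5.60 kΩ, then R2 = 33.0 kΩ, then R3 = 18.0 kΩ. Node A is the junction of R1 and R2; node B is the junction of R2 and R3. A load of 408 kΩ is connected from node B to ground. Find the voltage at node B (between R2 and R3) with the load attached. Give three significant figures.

At node B, R3 is in parallel with the load: R3‖R_L = 17.24 kΩ.
Below node A the resistance is R2 + (R3‖R_L) = 50.24 kΩ, so V_A = 36.4 × 50.24/55.84 = 32.75 V.
Then V_B = V_A × (R3‖R_L)/(R2 + R3‖R_L) = 32.75 × 17.24/50.24 = 11.2 V.

V ≈ 11.2 V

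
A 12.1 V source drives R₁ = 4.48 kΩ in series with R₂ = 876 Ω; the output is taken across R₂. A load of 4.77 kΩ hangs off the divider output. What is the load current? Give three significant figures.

R₂‖R_L = 740.1 Ω; V_out = 12.1 × 740.1/5220 = 1.715 V.
I_L = V_out / R_L = 1.715 / 4.77 kΩ = 0.360 mA.

I_L ≈ 0.360 mA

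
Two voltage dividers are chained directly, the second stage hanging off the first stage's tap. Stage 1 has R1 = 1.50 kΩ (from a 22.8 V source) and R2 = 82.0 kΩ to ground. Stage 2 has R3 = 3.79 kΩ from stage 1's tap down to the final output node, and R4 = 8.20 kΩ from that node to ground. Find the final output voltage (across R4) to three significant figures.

V_out ≈ 13.6 V

Stage 2 presents R3+R4 = 11.99 kΩ as a load on stage 1's tap.
Stage 1's lower leg becomes R2‖(R3+R4) = 10.46 kΩ, so V_mid = 22.8 × 10.46/11.96 = 19.94 V.
Stage 2 is itself unloaded: V_out = V_mid × R4/(R3+R4) = 19.94 × 8.20/11.99 = 13.6 V.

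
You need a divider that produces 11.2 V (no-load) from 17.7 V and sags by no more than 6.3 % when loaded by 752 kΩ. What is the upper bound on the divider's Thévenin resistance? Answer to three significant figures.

Loading drop = R_th/(R_th + R_L) ≤ 0.0630, so R_th ≤ R_L · ε/(1−ε) = 752 kΩ × 0.0630/0.9370 = 50.6 kΩ.

R_th ≤ 50.6 kΩ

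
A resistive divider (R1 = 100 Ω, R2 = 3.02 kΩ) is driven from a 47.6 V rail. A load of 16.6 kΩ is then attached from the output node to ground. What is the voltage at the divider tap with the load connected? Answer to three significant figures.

V_out ≈ 45.8 V

The load sits in parallel with R2: R2‖R_L = (3020 × 16600) / (3020 + 16600) = 2555 Ω.
V_out = 47.6 × 2555 / (100 + 2555) = 47.6 × 2555/2655 = 45.8 V.
(Unloaded it would have been 46.1 V.)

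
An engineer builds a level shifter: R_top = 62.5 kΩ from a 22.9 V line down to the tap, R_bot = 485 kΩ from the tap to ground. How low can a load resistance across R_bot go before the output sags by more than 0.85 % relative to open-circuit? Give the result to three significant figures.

R_L(min) ≈ 6.46 MΩ

Output resistance R_th = R_top‖R_bot = (62.5 × 485)/547.5 = 55.37 kΩ.
The fractional drop is R_th/(R_th + R_L); requiring this ≤ 0.00850 gives R_L ≥ R_th(1/0.00850 − 1) = 55.37 × 116.6 = 6.46 MΩ.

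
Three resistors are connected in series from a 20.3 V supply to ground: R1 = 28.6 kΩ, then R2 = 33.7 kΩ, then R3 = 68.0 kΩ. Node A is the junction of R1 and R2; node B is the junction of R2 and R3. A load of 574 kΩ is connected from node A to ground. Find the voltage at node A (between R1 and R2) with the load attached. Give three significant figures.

V ≈ 15.3 V

Below node A the series string R2+R3 = 101.7 kΩ sits in parallel with the 574 kΩ load: 86.39 kΩ.
V_A = 20.3 × 86.39/(28.6 + 86.39) = 15.3 V.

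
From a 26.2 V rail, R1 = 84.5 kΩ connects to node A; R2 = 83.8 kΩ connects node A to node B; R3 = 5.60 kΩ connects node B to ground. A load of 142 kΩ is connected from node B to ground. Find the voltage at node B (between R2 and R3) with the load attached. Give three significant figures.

V ≈ 0.813 V

At node B, R3 is in parallel with the load: R3‖R_L = 5.388 kΩ.
Below node A the resistance is R2 + (R3‖R_L) = 89.19 kΩ, so V_A = 26.2 × 89.19/173.7 = 13.45 V.
Then V_B = V_A × (R3‖R_L)/(R2 + R3‖R_L) = 13.45 × 5.388/89.19 = 0.813 V.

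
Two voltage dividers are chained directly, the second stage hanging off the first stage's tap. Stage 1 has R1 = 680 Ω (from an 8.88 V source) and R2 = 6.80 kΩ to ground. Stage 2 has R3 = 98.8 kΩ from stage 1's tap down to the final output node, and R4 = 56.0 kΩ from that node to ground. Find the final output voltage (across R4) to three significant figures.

V_out ≈ 2.91 V

Stage 2 presents R3+R4 = 154800 Ω as a load on stage 1's tap.
Stage 1's lower leg becomes R2‖(R3+R4) = 6514 Ω, so V_mid = 8.88 × 6514/7194 = 8.041 V.
Stage 2 is itself unloaded: V_out = V_mid × R4/(R3+R4) = 8.041 × 56000/154800 = 2.91 V.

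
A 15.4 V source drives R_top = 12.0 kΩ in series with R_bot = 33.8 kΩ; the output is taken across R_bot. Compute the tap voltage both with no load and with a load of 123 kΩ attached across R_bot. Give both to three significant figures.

Unloaded: 11.4 V; loaded: 10.6 V

Open-circuit: V = 15.4 × 33.8/(12.0 + 33.8) = 11.4 V.
With the load, R_bot becomes R_bot‖R_L = 26.51 kΩ, so V = 15.4 × 26.51/38.51 = 10.6 V.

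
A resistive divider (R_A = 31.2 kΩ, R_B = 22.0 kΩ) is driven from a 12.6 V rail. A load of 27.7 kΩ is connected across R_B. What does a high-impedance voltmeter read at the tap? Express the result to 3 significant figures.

The load sits in parallel with R_B: R_B‖R_L = (22.0 × 27.7) / (22.0 + 27.7) = 12.26 kΩ.
V_out = 12.6 × 12.26 / (31.2 + 12.26) = 12.6 × 12.26/43.46 = 3.55 V.

V_out ≈ 3.55 V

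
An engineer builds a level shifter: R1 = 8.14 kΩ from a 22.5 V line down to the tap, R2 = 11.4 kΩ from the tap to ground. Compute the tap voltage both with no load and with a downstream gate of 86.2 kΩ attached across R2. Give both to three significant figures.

Open-circuit: V = 22.5 × 11.4/(8.14 + 11.4) = 13.1 V.
With the load, R2 becomes R2‖R_L = 10.07 kΩ, so V = 22.5 × 10.07/18.21 = 12.4 V.

Unloaded: 13.1 V; loaded: 12.4 V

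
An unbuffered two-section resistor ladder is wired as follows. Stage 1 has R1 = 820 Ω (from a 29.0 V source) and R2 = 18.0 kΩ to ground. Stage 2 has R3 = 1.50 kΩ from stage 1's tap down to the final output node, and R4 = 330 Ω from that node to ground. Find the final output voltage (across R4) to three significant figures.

Stage 2 presents R3+R4 = 1830 Ω as a load on stage 1's tap.
Stage 1's lower leg becomes R2‖(R3+R4) = 1661 Ω, so V_mid = 29.0 × 1661/2481 = 19.42 V.
Stage 2 is itself unloaded: V_out = V_mid × R4/(R3+R4) = 19.42 × 330/1830 = 3.50 V.

V_out ≈ 3.50 V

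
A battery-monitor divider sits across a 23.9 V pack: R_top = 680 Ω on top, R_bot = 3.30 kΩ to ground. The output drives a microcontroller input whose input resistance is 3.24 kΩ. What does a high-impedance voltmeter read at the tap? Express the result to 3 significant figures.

V_out ≈ 16.9 V

The load sits in parallel with R_bot: R_bot‖R_L = (3300 × 3240) / (3300 + 3240) = 1635 Ω.
V_out = 23.9 × 1635 / (680 + 1635) = 23.9 × 1635/2315 = 16.9 V.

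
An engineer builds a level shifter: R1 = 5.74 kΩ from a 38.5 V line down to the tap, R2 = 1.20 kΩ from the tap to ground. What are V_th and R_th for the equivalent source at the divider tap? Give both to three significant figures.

V_th = 6.66 V, R_th = 993 Ω

V_th is the open-circuit tap voltage: 38.5 × 1.20/(5.74 + 1.20) = 6.66 V.
With the supply zeroed, R1 and R2 appear in parallel from the tap: R_th = R1‖R2 = (5.74 × 1.20)/6.940 = 993 Ω.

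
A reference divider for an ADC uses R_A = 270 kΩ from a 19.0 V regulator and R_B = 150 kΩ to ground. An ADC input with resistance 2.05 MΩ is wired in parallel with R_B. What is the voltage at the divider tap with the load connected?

The load sits in parallel with R_B: R_B‖R_L = (150 × 2050) / (150 + 2050) = 139.8 kΩ.
V_out = 19.0 × 139.8 / (270 + 139.8) = 19.0 × 139.8/409.8 = 6.48 V.
(Unloaded it would have been 6.79 V.)

V_out ≈ 6.48 V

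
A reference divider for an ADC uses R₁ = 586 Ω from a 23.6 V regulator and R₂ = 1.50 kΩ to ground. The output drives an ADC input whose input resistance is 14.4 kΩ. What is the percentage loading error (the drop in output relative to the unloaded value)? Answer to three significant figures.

The divider's output (Thévenin) resistance is R₁‖R₂ = 421.4 Ω.
Fractional drop under load = R_th/(R_th + R_L) = 421.4 / (421.4 + 14400) = 0.02843.
So the output falls by 2.84 %.

2.84 %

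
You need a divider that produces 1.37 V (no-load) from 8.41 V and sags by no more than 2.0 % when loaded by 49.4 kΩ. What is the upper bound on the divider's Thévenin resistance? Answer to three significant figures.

Loading drop = R_th/(R_th + R_L) ≤ 0.0200, so R_th ≤ R_L · ε/(1−ε) = 49.4 kΩ × 0.0200/0.9800 = 1.01 kΩ.

R_th ≤ 1.01 kΩ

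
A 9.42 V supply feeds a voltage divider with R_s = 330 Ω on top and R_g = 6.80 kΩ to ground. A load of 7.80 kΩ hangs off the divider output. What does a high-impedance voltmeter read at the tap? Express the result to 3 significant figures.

The load sits in parallel with R_g: R_g‖R_L = (6800 × 7800) / (6800 + 7800) = 3633 Ω.
V_out = 9.42 × 3633 / (330 + 3633) = 9.42 × 3633/3963 = 8.64 V.

V_out ≈ 8.64 V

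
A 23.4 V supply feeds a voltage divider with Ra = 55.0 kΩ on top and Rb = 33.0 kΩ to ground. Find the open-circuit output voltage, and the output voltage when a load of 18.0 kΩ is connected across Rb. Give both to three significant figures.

Unloaded: 8.78 V; loaded: 4.09 V

Open-circuit: V = 23.4 × 33.0/(55.0 + 33.0) = 8.78 V.
With the load, Rb becomes Rb‖R_L = 11.65 kΩ, so V = 23.4 × 11.65/66.65 = 4.09 V.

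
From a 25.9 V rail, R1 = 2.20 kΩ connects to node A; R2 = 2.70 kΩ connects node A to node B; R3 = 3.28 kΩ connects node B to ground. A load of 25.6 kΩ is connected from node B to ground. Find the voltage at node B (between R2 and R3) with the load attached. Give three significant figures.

V ≈ 9.65 V

At node B, R3 is in parallel with the load: R3‖R_L = 2.907 kΩ.
Below node A the resistance is R2 + (R3‖R_L) = 5.607 kΩ, so V_A = 25.9 × 5.607/7.807 = 18.60 V.
Then V_B = V_A × (R3‖R_L)/(R2 + R3‖R_L) = 18.60 × 2.907/5.607 = 9.65 V.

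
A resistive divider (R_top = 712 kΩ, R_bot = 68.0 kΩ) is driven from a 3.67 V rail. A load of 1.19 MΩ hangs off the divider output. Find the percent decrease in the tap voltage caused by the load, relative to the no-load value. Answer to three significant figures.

The divider's output (Thévenin) resistance is R_top‖R_bot = 62.07 kΩ.
Fractional drop under load = R_th/(R_th + R_L) = 62.07 / (62.07 + 1190) = 0.04958.
So the output falls by 4.96 %.

4.96 %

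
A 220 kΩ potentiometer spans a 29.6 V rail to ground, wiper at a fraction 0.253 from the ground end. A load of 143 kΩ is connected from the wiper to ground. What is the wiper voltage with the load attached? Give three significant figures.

The wiper splits the pot into (1−α)R = 164.3 kΩ above and αR = 55.66 kΩ below.
Lower section ‖ load = 40.07 kΩ.
V_wiper = 29.6 × 40.07/(164.3 + 40.07) = 5.80 V.

V ≈ 5.80 V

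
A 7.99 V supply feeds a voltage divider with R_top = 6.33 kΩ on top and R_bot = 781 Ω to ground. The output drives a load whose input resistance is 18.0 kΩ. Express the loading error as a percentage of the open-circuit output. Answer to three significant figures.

The divider's output (Thévenin) resistance is R_top‖R_bot = 695.2 Ω.
Fractional drop under load = R_th/(R_th + R_L) = 695.2 / (695.2 + 18000) = 0.03719.
So the output falls by 3.72 %.

3.72 %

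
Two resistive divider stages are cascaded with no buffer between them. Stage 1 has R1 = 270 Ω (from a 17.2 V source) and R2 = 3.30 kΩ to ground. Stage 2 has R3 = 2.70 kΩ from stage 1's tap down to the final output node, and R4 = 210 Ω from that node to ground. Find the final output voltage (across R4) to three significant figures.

Stage 2 presents R3+R4 = 2910 Ω as a load on stage 1's tap.
Stage 1's lower leg becomes R2‖(R3+R4) = 1546 Ω, so V_mid = 17.2 × 1546/1816 = 14.64 V.
Stage 2 is itself unloaded: V_out = V_mid × R4/(R3+R4) = 14.64 × 210/2910 = 1.06 V.

V_out ≈ 1.06 V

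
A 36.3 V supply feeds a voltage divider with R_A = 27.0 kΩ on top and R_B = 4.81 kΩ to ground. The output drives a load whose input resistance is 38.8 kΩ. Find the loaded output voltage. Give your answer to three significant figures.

V_out ≈ 4.97 V

The load sits in parallel with R_B: R_B‖R_L = (4.81 × 38.8) / (4.81 + 38.8) = 4.279 kΩ.
V_out = 36.3 × 4.279 / (27.0 + 4.279) = 36.3 × 4.279/31.28 = 4.97 V.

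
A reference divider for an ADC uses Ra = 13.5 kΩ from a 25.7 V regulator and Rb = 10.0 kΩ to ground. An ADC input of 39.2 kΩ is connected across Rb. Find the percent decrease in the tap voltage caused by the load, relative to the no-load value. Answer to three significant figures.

Unloaded V = 25.7 × 10.0/23.50 = 10.936 V.
Loaded: Rb‖R_L = 7.967 kΩ, giving V = 25.7 × 7.967/21.47 = 9.5383 V.
Drop = (10.936 − 9.5383) / 10.936 = 12.8 %.

12.8 %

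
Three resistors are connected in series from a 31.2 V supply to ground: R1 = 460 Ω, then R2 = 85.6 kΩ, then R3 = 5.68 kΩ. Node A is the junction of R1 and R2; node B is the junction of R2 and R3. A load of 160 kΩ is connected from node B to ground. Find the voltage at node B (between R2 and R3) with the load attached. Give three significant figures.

V ≈ 1.87 V

At node B, R3 is in parallel with the load: R3‖R_L = 5485 Ω.
Below node A the resistance is R2 + (R3‖R_L) = 91090 Ω, so V_A = 31.2 × 91090/91550 = 31.04 V.
Then V_B = V_A × (R3‖R_L)/(R2 + R3‖R_L) = 31.04 × 5485/91090 = 1.87 V.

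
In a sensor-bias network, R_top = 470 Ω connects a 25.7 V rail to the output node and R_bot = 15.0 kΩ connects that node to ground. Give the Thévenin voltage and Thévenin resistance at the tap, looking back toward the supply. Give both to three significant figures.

V_th = 24.9 V, R_th = 456 Ω

V_th is the open-circuit tap voltage: 25.7 × 15000/(470 + 15000) = 24.9 V.
With the supply zeroed, R_top and R_bot appear in parallel from the tap: R_th = R_top‖R_bot = (470 × 15000)/15470 = 456 Ω.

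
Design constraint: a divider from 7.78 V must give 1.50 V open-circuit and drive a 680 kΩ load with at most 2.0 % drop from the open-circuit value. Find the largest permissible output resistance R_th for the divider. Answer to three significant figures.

R_th ≤ 13.9 kΩ

Loading drop = R_th/(R_th + R_L) ≤ 0.0200, so R_th ≤ R_L · ε/(1−ε) = 680 kΩ × 0.0200/0.9800 = 13.9 kΩ.
(Any R1, R2 with R2/(R1+R2) = 0.193 and R1‖R2 ≤ 13.9 kΩ will meet the spec.)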